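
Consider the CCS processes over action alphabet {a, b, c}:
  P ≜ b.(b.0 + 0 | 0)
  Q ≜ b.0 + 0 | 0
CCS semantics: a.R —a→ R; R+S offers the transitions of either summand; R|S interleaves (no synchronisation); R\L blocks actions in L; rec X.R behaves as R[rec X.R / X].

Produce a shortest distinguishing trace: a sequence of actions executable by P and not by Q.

P's transition system — 3 states:
  p0 = b.(b.0 + 0 | 0) → --b--▸ p1
  p1 = b.0 + 0 | 0 → --b--▸ p2
  p2 = 0 → (no moves)
Q's transition system — 2 states:
  q0 = b.0 + 0 | 0 → --b--▸ q1
  q1 = 0 → (no moves)
Trace ⟨bb⟩ through P, begin at {p0}:
  after b @ step 1: {p1}
  after b @ step 2: {p2}
  — P admits the full trace.
Trace ⟨bb⟩ through Q, begin at {q0}:
  after b @ step 1: {q1}
  after b @ step 2: ∅  — Q cannot continue

bb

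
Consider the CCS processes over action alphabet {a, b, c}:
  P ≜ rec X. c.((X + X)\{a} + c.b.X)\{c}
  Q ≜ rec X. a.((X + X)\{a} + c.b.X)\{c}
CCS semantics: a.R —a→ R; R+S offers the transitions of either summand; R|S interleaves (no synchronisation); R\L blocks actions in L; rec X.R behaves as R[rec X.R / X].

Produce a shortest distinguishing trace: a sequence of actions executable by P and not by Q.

LTS(P): 2 reachable states
  s0 = rec X. c.((X + X)\{a} + c.b.X)\{c} → --c--▸ s1
  s1 = (((rec X. c.((X + X)\{a} + c.b.X)\{c}) + (rec X. c.((X + X)\{a} + c.b.X)\{c}))\{a} + c.b.(rec X. c.((X + X)\{a} + c.b.X)\{c}))\{c} → deadlocked
LTS(Q): 2 reachable states
  t0 = rec X. a.((X + X)\{a} + c.b.X)\{c} → --a--▸ t1
  t1 = (((rec X. a.((X + X)\{a} + c.b.X)\{c}) + (rec X. a.((X + X)\{a} + c.b.X)\{c}))\{a} + c.b.(rec X. a.((X + X)\{a} + c.b.X)\{c}))\{c} → deadlocked
Trace ⟨c⟩ through P, begin at {s0}:
  [1] c ⇒ {s1}
  ✓ P
Trace ⟨c⟩ through Q, begin at {t0}:
  [1] c ⇒ no successor for Q

c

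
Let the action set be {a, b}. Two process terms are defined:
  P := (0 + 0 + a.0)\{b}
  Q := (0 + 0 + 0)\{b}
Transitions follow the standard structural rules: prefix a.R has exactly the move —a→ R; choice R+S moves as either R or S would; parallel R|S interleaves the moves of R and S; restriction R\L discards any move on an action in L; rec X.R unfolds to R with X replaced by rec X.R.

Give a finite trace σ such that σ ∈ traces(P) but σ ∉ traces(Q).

LTS(P): 2 reachable states
  p0 = (0 + 0 + a.0)\{b} → -a-> p1
  p1 = 0\{b} → ∅
LTS(Q): 1 reachable states
  q0 = (0 + 0 + 0)\{b} → ∅
Trace ⟨a⟩ through P, begin at {p0}:
  after a @ step 1: {p1}
  — P admits the full trace.
Trace ⟨a⟩ through Q, begin at {q0}:
  after a @ step 1: ∅ (Q stuck)

a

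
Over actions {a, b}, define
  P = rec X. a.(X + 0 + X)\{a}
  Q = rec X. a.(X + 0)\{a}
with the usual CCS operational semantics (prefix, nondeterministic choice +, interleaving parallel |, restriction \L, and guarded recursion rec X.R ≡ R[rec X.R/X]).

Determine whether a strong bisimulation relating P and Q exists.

bisimilar

Reachable graph of P (2 states):
  u0 = rec X. a.(X + 0 + X)\{a} has moves -a-> u1
  u1 = ((rec X. a.(X + 0 + X)\{a}) + 0 + (rec X. a.(X + 0 + X)\{a}))\{a} has moves ·
Reachable graph of Q (2 states):
  v0 = rec X. a.(X + 0)\{a} has moves -a-> v1
  v1 = ((rec X. a.(X + 0)\{a}) + 0)\{a} has moves ·
Partition-refinement fixed point:
  B0 = {u0, v0}
  B1 = {u1, v1}
u0 ∈ B0, v0 ∈ B0 → same block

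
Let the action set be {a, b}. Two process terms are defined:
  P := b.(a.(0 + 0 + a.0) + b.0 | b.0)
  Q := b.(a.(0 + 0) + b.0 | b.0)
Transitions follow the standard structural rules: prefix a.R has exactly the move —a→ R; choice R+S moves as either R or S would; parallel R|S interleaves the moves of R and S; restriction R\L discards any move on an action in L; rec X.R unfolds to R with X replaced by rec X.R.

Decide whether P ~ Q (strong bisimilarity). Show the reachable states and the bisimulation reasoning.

not bisimilar

P's transition system — 7 states:
  m0 = b.(a.(0 + 0 + a.0) + b.0 | b.0) | -b-> m1
  m1 = a.(0 + 0 + a.0) + b.0 | b.0 | -a-> m2, -b-> m3, -b-> m4
  m2 = 0 + 0 + a.0 | -a-> m5
  m3 = 0 | b.0 | -b-> m6
  m4 = b.0 | 0 | -b-> m6
  m5 = 0 | stopped
  m6 = 0 | 0 | stopped
Q's transition system — 6 states:
  n0 = b.(a.(0 + 0) + b.0 | b.0) | -b-> n1
  n1 = a.(0 + 0) + b.0 | b.0 | -a-> n2, -b-> n3, -b-> n4
  n2 = 0 + 0 | stopped
  n3 = 0 | b.0 | -b-> n5
  n4 = b.0 | 0 | -b-> n5
  n5 = 0 | 0 | stopped
Coarsest stable partition (strong bisimilarity classes):
  B0 = {m0}
  B1 = {m1}
  B2 = {m3, m4, n3, n4}
  B3 = {m5, m6, n2, n5}
  B4 = {m2}
  B5 = {n0}
  B6 = {n1}
m0 ∈ B0, n0 ∈ B5 → different blocks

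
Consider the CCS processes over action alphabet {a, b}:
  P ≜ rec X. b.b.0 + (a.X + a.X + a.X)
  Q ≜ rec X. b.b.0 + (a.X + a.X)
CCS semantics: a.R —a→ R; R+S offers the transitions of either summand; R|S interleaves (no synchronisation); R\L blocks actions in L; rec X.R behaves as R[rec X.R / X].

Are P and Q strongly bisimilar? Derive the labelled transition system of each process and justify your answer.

P's transition system — 3 states:
  p0 = rec X. b.b.0 + (a.X + a.X + a.X) has moves -a-> p0, -b-> p1
  p1 = b.0 has moves -b-> p2
  p2 = 0 has moves deadlocked
Q's transition system — 3 states:
  q0 = rec X. b.b.0 + (a.X + a.X) has moves -a-> q0, -b-> q1
  q1 = b.0 has moves -b-> q2
  q2 = 0 has moves deadlocked
Partition-refinement fixed point:
  B0 = {p0, q0}
  B1 = {p1, q1}
  B2 = {p2, q2}
p0 ∈ B0, q0 ∈ B0 → same block

YES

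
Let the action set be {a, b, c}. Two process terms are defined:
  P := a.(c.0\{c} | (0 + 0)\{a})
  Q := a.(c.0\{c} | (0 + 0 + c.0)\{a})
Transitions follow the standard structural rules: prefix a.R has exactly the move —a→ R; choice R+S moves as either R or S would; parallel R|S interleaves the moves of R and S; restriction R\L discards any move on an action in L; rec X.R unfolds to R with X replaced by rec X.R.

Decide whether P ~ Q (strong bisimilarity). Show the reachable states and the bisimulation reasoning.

NO

Reachable graph of P (3 states):
  u0 = a.(c.0\{c} | (0 + 0)\{a}) :: =a=> u1
  u1 = c.0\{c} | (0 + 0)\{a} :: =c=> u2
  u2 = 0\{c} | (0 + 0)\{a} :: (no moves)
Reachable graph of Q (5 states):
  v0 = a.(c.0\{c} | (0 + 0 + c.0)\{a}) :: =a=> v1
  v1 = c.0\{c} | (0 + 0 + c.0)\{a} :: =c=> v2, =c=> v3
  v2 = 0\{c} | (0 + 0 + c.0)\{a} :: =c=> v4
  v3 = c.0\{c} | 0\{a} :: =c=> v4
  v4 = 0\{c} | 0\{a} :: (no moves)
Bisimilarity quotient blocks:
  B0 = {u0}
  B1 = {u1, v2, v3}
  B2 = {u2, v4}
  B3 = {v0}
  B4 = {v1}
u0 ∈ B0, v0 ∈ B3 → different blocks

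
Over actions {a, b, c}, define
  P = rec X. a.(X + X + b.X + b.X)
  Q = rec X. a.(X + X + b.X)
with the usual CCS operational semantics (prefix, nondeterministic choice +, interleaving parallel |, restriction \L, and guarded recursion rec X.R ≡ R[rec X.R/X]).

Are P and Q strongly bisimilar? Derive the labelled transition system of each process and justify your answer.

P's transition system — 2 states:
  m0 = rec X. a.(X + X + b.X + b.X) → --a--▸ m1
  m1 = (rec X. a.(X + X + b.X + b.X)) + (rec X. a.(X + X + b.X + b.X)) + b.(rec X. a.(X + X + b.X + b.X)) + b.(rec X. a.(X + X + b.X + b.X)) → --a--▸ m1, --b--▸ m0
Q's transition system — 2 states:
  n0 = rec X. a.(X + X + b.X) → --a--▸ n1
  n1 = (rec X. a.(X + X + b.X)) + (rec X. a.(X + X + b.X)) + b.(rec X. a.(X + X + b.X)) → --a--▸ n1, --b--▸ n0
Coarsest stable partition (strong bisimilarity classes):
  B0 = {m0, n0}
  B1 = {m1, n1}
m0 ∈ B0, n0 ∈ B0 → same block

P ~ Q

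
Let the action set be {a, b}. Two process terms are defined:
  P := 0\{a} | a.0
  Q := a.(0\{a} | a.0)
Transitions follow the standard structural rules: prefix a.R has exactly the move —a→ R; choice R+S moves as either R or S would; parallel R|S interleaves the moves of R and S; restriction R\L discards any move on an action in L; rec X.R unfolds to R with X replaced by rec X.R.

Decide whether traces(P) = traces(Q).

P's transition system — 2 states:
  p0 = 0\{a} | a.0 has moves -a-> p1
  p1 = 0\{a} | 0 has moves stopped
Q's transition system — 3 states:
  q0 = a.(0\{a} | a.0) has moves -a-> q1
  q1 = 0\{a} | a.0 has moves -a-> q2
  q2 = 0\{a} | 0 has moves stopped
Run σ = ⟨aa⟩ on Q: start {q0}
  step 1 (a): {q1}
  step 2 (a): {q2}
  — Q admits the full trace.
Run σ = ⟨aa⟩ on P: start {p0}
  step 1 (a): {p1}
  step 2 (a): ∅  — P cannot continue

trace-distinct — witness ⟨aa⟩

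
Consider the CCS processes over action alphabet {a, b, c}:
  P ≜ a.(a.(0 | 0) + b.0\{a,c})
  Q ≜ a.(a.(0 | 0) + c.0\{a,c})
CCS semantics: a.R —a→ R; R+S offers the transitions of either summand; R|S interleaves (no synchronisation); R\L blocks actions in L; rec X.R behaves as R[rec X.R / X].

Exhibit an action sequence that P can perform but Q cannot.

ab

LTS(P): 4 reachable states
  u0 = a.(a.(0 | 0) + b.0\{a,c}) → ··a··> u1
  u1 = a.(0 | 0) + b.0\{a,c} → ··a··> u2, ··b··> u3
  u2 = 0 | 0 → (no moves)
  u3 = 0\{a,c} → (no moves)
LTS(Q): 4 reachable states
  v0 = a.(a.(0 | 0) + c.0\{a,c}) → ··a··> v1
  v1 = a.(0 | 0) + c.0\{a,c} → ··a··> v2, ··c··> v3
  v2 = 0 | 0 → (no moves)
  v3 = 0\{a,c} → (no moves)
Run σ = ⟨ab⟩ on P: start {u0}
  step 1 (a): {u1}
  step 2 (b): {u3}
  ✓ P
Run σ = ⟨ab⟩ on Q: start {v0}
  step 1 (a): {v1}
  step 2 (b): ∅  — Q cannot continue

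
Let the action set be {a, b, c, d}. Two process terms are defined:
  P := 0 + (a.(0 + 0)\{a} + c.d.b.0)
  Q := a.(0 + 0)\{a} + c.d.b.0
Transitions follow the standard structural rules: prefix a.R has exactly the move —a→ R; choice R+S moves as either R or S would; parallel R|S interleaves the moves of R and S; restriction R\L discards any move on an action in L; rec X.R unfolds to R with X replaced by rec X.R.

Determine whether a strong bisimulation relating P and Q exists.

P's transition system — 5 states:
  s0 = 0 + (a.(0 + 0)\{a} + c.d.b.0) → —a→ s1, —c→ s2
  s1 = (0 + 0)\{a} → ·
  s2 = d.b.0 → —d→ s3
  s3 = b.0 → —b→ s4
  s4 = 0 → ·
Q's transition system — 5 states:
  t0 = a.(0 + 0)\{a} + c.d.b.0 → —a→ t1, —c→ t2
  t1 = (0 + 0)\{a} → ·
  t2 = d.b.0 → —d→ t3
  t3 = b.0 → —b→ t4
  t4 = 0 → ·
Partition-refinement fixed point:
  B0 = {s0, t0}
  B1 = {s2, t2}
  B2 = {s3, t3}
  B3 = {s1, s4, t1, t4}
s0 ∈ B0, t0 ∈ B0 → same block

P ~ Q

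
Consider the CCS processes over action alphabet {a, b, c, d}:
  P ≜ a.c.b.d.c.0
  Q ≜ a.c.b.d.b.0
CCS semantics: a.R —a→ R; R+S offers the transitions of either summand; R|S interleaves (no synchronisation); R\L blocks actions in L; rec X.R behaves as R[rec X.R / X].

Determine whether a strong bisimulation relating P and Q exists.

P's transition system — 6 states:
  s0 = a.c.b.d.c.0 ⊢ -a-> s1
  s1 = c.b.d.c.0 ⊢ -c-> s2
  s2 = b.d.c.0 ⊢ -b-> s3
  s3 = d.c.0 ⊢ -d-> s4
  s4 = c.0 ⊢ -c-> s5
  s5 = 0 ⊢ ∅
Q's transition system — 6 states:
  t0 = a.c.b.d.b.0 ⊢ -a-> t1
  t1 = c.b.d.b.0 ⊢ -c-> t2
  t2 = b.d.b.0 ⊢ -b-> t3
  t3 = d.b.0 ⊢ -d-> t4
  t4 = b.0 ⊢ -b-> t5
  t5 = 0 ⊢ ∅
Partition-refinement fixed point:
  B0 = {s0}
  B1 = {s1}
  B2 = {s2}
  B3 = {s3}
  B4 = {s4}
  B5 = {s5, t5}
  B6 = {t0}
  B7 = {t1}
  B8 = {t2}
  B9 = {t3}
  B10 = {t4}
s0 ∈ B0, t0 ∈ B6 → different blocks

not bisimilar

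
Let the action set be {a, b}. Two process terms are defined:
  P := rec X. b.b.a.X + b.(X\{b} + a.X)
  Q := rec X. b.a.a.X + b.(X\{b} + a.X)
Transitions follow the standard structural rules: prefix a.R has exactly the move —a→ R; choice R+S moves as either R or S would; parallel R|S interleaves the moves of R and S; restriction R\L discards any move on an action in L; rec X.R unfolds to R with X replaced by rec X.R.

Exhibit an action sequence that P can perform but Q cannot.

bb

LTS(P): 4 reachable states
  u0 = rec X. b.b.a.X + b.(X\{b} + a.X) has moves -b-> u1, -b-> u2
  u1 = (rec X. b.b.a.X + b.(X\{b} + a.X))\{b} + a.(rec X. b.b.a.X + b.(X\{b} + a.X)) has moves -a-> u0
  u2 = b.a.(rec X. b.b.a.X + b.(X\{b} + a.X)) has moves -b-> u3
  u3 = a.(rec X. b.b.a.X + b.(X\{b} + a.X)) has moves -a-> u0
LTS(Q): 4 reachable states
  v0 = rec X. b.a.a.X + b.(X\{b} + a.X) has moves -b-> v1, -b-> v2
  v1 = (rec X. b.a.a.X + b.(X\{b} + a.X))\{b} + a.(rec X. b.a.a.X + b.(X\{b} + a.X)) has moves -a-> v0
  v2 = a.a.(rec X. b.a.a.X + b.(X\{b} + a.X)) has moves -a-> v3
  v3 = a.(rec X. b.a.a.X + b.(X\{b} + a.X)) has moves -a-> v0
Trace ⟨bb⟩ through P, begin at {u0}:
  after b @ step 1: {u1, u2}
  after b @ step 2: {u3}
  — P admits the full trace.
Trace ⟨bb⟩ through Q, begin at {v0}:
  after b @ step 1: {v1, v2}
  after b @ step 2: ∅ (Q stuck)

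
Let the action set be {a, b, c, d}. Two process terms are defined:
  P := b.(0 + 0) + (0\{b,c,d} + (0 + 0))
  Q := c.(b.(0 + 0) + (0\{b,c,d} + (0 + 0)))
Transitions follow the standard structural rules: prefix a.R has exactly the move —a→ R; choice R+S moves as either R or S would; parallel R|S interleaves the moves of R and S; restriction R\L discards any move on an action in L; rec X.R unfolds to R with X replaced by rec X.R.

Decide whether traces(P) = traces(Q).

NO — witness ⟨b⟩

Reachable graph of P (2 states):
  p0 = b.(0 + 0) + (0\{b,c,d} + (0 + 0)) has moves -b-> p1
  p1 = 0 + 0 has moves stopped
Reachable graph of Q (3 states):
  q0 = c.(b.(0 + 0) + (0\{b,c,d} + (0 + 0))) has moves -c-> q1
  q1 = b.(0 + 0) + (0\{b,c,d} + (0 + 0)) has moves -b-> q2
  q2 = 0 + 0 has moves stopped
Executing b from P (initial set {p0}):
  step 1 (b): {p1}
  — P admits the full trace.
Executing b from Q (initial set {q0}):
  step 1 (b): ∅ (Q stuck)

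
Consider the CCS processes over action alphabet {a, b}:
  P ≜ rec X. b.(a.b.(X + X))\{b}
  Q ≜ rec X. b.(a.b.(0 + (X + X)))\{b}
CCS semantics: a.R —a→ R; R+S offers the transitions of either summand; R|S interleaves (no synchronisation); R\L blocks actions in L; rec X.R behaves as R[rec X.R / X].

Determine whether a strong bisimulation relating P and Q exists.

Reachable graph of P (3 states):
  s0 = rec X. b.(a.b.(X + X))\{b} has moves --b--▸ s1
  s1 = (a.b.((rec X. b.(a.b.(X + X))\{b}) + (rec X. b.(a.b.(X + X))\{b})))\{b} has moves --a--▸ s2
  s2 = (b.((rec X. b.(a.b.(X + X))\{b}) + (rec X. b.(a.b.(X + X))\{b})))\{b} has moves stopped
Reachable graph of Q (3 states):
  t0 = rec X. b.(a.b.(0 + (X + X)))\{b} has moves --b--▸ t1
  t1 = (a.b.(0 + ((rec X. b.(a.b.(0 + (X + X)))\{b}) + (rec X. b.(a.b.(0 + (X + X)))\{b}))))\{b} has moves --a--▸ t2
  t2 = (b.(0 + ((rec X. b.(a.b.(0 + (X + X)))\{b}) + (rec X. b.(a.b.(0 + (X + X)))\{b}))))\{b} has moves stopped
Partition-refinement fixed point:
  B0 = {s0, t0}
  B1 = {s1, t1}
  B2 = {s2, t2}
s0 ∈ B0, t0 ∈ B0 → same block

YES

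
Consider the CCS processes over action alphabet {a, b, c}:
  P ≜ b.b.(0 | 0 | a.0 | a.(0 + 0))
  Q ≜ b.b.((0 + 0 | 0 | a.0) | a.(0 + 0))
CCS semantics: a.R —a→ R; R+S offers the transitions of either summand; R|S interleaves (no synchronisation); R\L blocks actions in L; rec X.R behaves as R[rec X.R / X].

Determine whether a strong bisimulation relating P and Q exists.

Reachable graph of P (6 states):
  p0 = b.b.(0 | 0 | a.0 | a.(0 + 0)) ⊢ -b-> p1
  p1 = b.(0 | 0 | a.0 | a.(0 + 0)) ⊢ -b-> p2
  p2 = 0 | 0 | a.0 | a.(0 + 0) ⊢ -a-> p3, -a-> p4
  p3 = 0 | 0 | 0 | a.(0 + 0) ⊢ -a-> p5
  p4 = 0 | 0 | a.0 | (0 + 0) ⊢ -a-> p5
  p5 = 0 | 0 | 0 | (0 + 0) ⊢ (no moves)
Reachable graph of Q (6 states):
  q0 = b.b.((0 + 0 | 0 | a.0) | a.(0 + 0)) ⊢ -b-> q1
  q1 = b.((0 + 0 | 0 | a.0) | a.(0 + 0)) ⊢ -b-> q2
  q2 = (0 + 0 | 0 | a.0) | a.(0 + 0) ⊢ -a-> q3, -a-> q4
  q3 = (0 + 0 | 0 | a.0) | (0 + 0) ⊢ -a-> q5
  q4 = 0 | 0 | 0 | a.(0 + 0) ⊢ -a-> q5
  q5 = 0 | 0 | 0 | (0 + 0) ⊢ (no moves)
Bisimilarity quotient blocks:
  B0 = {p0, q0}
  B1 = {p1, q1}
  B2 = {p2, q2}
  B3 = {p3, p4, q3, q4}
  B4 = {p5, q5}
p0 ∈ B0, q0 ∈ B0 → same block

P ~ Q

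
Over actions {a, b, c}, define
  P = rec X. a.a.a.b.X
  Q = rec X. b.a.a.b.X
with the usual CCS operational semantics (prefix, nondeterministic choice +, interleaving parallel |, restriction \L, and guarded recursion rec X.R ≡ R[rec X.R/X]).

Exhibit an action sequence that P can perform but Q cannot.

a

Reachable graph of P (4 states):
  u0 = rec X. a.a.a.b.X ⊢ --a--▸ u1
  u1 = a.a.b.(rec X. a.a.a.b.X) ⊢ --a--▸ u2
  u2 = a.b.(rec X. a.a.a.b.X) ⊢ --a--▸ u3
  u3 = b.(rec X. a.a.a.b.X) ⊢ --b--▸ u0
Reachable graph of Q (4 states):
  v0 = rec X. b.a.a.b.X ⊢ --b--▸ v1
  v1 = a.a.b.(rec X. b.a.a.b.X) ⊢ --a--▸ v2
  v2 = a.b.(rec X. b.a.a.b.X) ⊢ --a--▸ v3
  v3 = b.(rec X. b.a.a.b.X) ⊢ --b--▸ v0
Run σ = ⟨a⟩ on P: start {u0}
  after a @ step 1: {u1}
  P completes σ.
Run σ = ⟨a⟩ on Q: start {v0}
  after a @ step 1: ∅ (Q stuck)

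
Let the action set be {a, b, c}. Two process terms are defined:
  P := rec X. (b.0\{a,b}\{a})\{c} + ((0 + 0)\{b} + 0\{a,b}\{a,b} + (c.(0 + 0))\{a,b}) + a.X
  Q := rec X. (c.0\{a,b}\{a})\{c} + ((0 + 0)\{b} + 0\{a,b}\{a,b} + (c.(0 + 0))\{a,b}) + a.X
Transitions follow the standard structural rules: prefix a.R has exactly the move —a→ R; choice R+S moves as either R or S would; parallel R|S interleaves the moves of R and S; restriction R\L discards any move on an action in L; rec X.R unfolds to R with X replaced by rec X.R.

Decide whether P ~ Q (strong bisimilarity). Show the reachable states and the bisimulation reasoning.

P ≁ Q

LTS(P): 3 reachable states
  p0 = rec X. (b.0\{a,b}\{a})\{c} + ((0 + 0)\{b} + 0\{a,b}\{a,b} + (c.(0 + 0))\{a,b}) + a.X ⊢ —a→ p0, —b→ p1, —c→ p2
  p1 = 0\{a,b}\{a}\{c} ⊢ deadlocked
  p2 = (0 + 0)\{a,b} ⊢ deadlocked
LTS(Q): 2 reachable states
  q0 = rec X. (c.0\{a,b}\{a})\{c} + ((0 + 0)\{b} + 0\{a,b}\{a,b} + (c.(0 + 0))\{a,b}) + a.X ⊢ —a→ q0, —c→ q1
  q1 = (0 + 0)\{a,b} ⊢ deadlocked
Bisimilarity quotient blocks:
  B0 = {p0}
  B1 = {p1, p2, q1}
  B2 = {q0}
p0 ∈ B0, q0 ∈ B2 → different blocks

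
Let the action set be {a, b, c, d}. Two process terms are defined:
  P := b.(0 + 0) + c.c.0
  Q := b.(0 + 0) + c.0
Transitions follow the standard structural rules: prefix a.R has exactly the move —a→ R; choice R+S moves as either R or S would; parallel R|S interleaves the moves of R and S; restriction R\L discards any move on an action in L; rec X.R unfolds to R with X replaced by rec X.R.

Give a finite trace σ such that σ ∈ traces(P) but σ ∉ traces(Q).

LTS(P): 4 reachable states
  m0 = b.(0 + 0) + c.c.0 → —b→ m1, —c→ m2
  m1 = 0 + 0 → (no moves)
  m2 = c.0 → —c→ m3
  m3 = 0 → (no moves)
LTS(Q): 3 reachable states
  n0 = b.(0 + 0) + c.0 → —b→ n1, —c→ n2
  n1 = 0 + 0 → (no moves)
  n2 = 0 → (no moves)
Trace ⟨cc⟩ through P, begin at {m0}:
  step 1 (c): {m2}
  step 2 (c): {m3}
  ✓ P
Trace ⟨cc⟩ through Q, begin at {n0}:
  step 1 (c): {n2}
  step 2 (c): ∅ (Q stuck)

cc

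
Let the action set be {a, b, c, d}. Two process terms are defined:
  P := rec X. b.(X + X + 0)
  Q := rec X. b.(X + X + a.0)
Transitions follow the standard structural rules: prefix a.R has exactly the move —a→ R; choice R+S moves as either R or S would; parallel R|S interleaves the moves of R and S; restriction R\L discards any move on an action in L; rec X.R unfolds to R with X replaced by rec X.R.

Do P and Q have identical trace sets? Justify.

P's transition system — 2 states:
  p0 = rec X. b.(X + X + 0) | —b→ p1
  p1 = (rec X. b.(X + X + 0)) + (rec X. b.(X + X + 0)) + 0 | —b→ p1
Q's transition system — 3 states:
  q0 = rec X. b.(X + X + a.0) | —b→ q1
  q1 = (rec X. b.(X + X + a.0)) + (rec X. b.(X + X + a.0)) + a.0 | —a→ q2, —b→ q1
  q2 = 0 | (no moves)
Trace ⟨ba⟩ through Q, begin at {q0}:
  after b @ step 1: {q1}
  after a @ step 2: {q2}
  Q completes σ.
Trace ⟨ba⟩ through P, begin at {p0}:
  after b @ step 1: {p1}
  after a @ step 2: ∅  — P cannot continue

traces(P) ≠ traces(Q) — witness ⟨ba⟩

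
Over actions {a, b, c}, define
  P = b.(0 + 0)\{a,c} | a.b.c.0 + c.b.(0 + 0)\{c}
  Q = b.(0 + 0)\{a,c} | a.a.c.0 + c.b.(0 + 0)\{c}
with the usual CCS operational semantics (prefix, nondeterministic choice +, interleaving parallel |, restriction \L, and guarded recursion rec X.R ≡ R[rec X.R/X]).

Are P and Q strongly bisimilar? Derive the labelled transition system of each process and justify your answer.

Reachable graph of P (10 states):
  u0 = b.(0 + 0)\{a,c} | a.b.c.0 + c.b.(0 + 0)\{c} ⊢ =a=> u1, =b=> u2, =c=> u3
  u1 = b.(0 + 0)\{a,c} | b.c.0 ⊢ =b=> u4, =b=> u5
  u2 = (0 + 0)\{a,c} | a.b.c.0 ⊢ =a=> u4
  u3 = b.(0 + 0)\{c} ⊢ =b=> u6
  u4 = (0 + 0)\{a,c} | b.c.0 ⊢ =b=> u7
  u5 = b.(0 + 0)\{a,c} | c.0 ⊢ =b=> u7, =c=> u8
  u6 = (0 + 0)\{c} ⊢ deadlocked
  u7 = (0 + 0)\{a,c} | c.0 ⊢ =c=> u9
  u8 = b.(0 + 0)\{a,c} | 0 ⊢ =b=> u9
  u9 = (0 + 0)\{a,c} | 0 ⊢ deadlocked
Reachable graph of Q (10 states):
  v0 = b.(0 + 0)\{a,c} | a.a.c.0 + c.b.(0 + 0)\{c} ⊢ =a=> v1, =b=> v2, =c=> v3
  v1 = b.(0 + 0)\{a,c} | a.c.0 ⊢ =a=> v4, =b=> v5
  v2 = (0 + 0)\{a,c} | a.a.c.0 ⊢ =a=> v5
  v3 = b.(0 + 0)\{c} ⊢ =b=> v6
  v4 = b.(0 + 0)\{a,c} | c.0 ⊢ =b=> v7, =c=> v8
  v5 = (0 + 0)\{a,c} | a.c.0 ⊢ =a=> v7
  v6 = (0 + 0)\{c} ⊢ deadlocked
  v7 = (0 + 0)\{a,c} | c.0 ⊢ =c=> v9
  v8 = b.(0 + 0)\{a,c} | 0 ⊢ =b=> v9
  v9 = (0 + 0)\{a,c} | 0 ⊢ deadlocked
Bisimilarity quotient blocks:
  B0 = {u0}
  B1 = {u1}
  B2 = {u4}
  B3 = {u7, v7}
  B4 = {u6, u9, v6, v9}
  B5 = {u5, v4}
  B6 = {u3, u8, v3, v8}
  B7 = {u2}
  B8 = {v0}
  B9 = {v2}
  B10 = {v5}
  B11 = {v1}
u0 ∈ B0, v0 ∈ B8 → different blocks

not bisimilar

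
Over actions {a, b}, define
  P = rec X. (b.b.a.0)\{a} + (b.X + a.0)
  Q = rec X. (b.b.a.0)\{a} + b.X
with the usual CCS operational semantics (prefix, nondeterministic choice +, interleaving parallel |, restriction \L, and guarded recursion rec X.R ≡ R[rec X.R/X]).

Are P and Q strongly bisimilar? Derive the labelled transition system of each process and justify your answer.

LTS(P): 4 reachable states
  s0 = rec X. (b.b.a.0)\{a} + (b.X + a.0) has moves —a→ s1, —b→ s0, —b→ s2
  s1 = 0 has moves (no moves)
  s2 = (b.a.0)\{a} has moves —b→ s3
  s3 = (a.0)\{a} has moves (no moves)
LTS(Q): 3 reachable states
  t0 = rec X. (b.b.a.0)\{a} + b.X has moves —b→ t0, —b→ t1
  t1 = (b.a.0)\{a} has moves —b→ t2
  t2 = (a.0)\{a} has moves (no moves)
Bisimilarity quotient blocks:
  B0 = {s0}
  B1 = {s1, s3, t2}
  B2 = {s2, t1}
  B3 = {t0}
s0 ∈ B0, t0 ∈ B3 → different blocks

P ≁ Q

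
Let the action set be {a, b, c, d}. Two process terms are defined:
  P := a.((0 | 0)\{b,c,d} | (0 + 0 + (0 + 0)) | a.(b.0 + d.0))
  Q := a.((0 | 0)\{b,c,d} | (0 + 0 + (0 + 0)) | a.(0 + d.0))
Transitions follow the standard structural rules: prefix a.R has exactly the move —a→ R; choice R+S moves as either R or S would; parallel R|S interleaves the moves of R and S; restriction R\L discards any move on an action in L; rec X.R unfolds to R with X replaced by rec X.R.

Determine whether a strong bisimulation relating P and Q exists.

P's transition system — 4 states:
  p0 = a.((0 | 0)\{b,c,d} | (0 + 0 + (0 + 0)) | a.(b.0 + d.0)) | --a--▸ p1
  p1 = (0 | 0)\{b,c,d} | (0 + 0 + (0 + 0)) | a.(b.0 + d.0) | --a--▸ p2
  p2 = (0 | 0)\{b,c,d} | (0 + 0 + (0 + 0)) | (b.0 + d.0) | --b--▸ p3, --d--▸ p3
  p3 = (0 | 0)\{b,c,d} | (0 + 0 + (0 + 0)) | 0 | ·
Q's transition system — 4 states:
  q0 = a.((0 | 0)\{b,c,d} | (0 + 0 + (0 + 0)) | a.(0 + d.0)) | --a--▸ q1
  q1 = (0 | 0)\{b,c,d} | (0 + 0 + (0 + 0)) | a.(0 + d.0) | --a--▸ q2
  q2 = (0 | 0)\{b,c,d} | (0 + 0 + (0 + 0)) | (0 + d.0) | --d--▸ q3
  q3 = (0 | 0)\{b,c,d} | (0 + 0 + (0 + 0)) | 0 | ·
Coarsest stable partition (strong bisimilarity classes):
  B0 = {p0}
  B1 = {p1}
  B2 = {p2}
  B3 = {p3, q3}
  B4 = {q0}
  B5 = {q1}
  B6 = {q2}
p0 ∈ B0, q0 ∈ B4 → different blocks

not bisimilar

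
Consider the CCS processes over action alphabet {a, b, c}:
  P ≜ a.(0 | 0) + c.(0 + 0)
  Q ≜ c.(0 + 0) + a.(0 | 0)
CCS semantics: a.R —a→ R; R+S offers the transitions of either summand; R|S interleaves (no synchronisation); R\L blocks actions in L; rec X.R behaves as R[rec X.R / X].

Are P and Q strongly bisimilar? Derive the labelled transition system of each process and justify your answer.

P's transition system — 3 states:
  u0 = a.(0 | 0) + c.(0 + 0) → -a-> u1, -c-> u2
  u1 = 0 | 0 → stopped
  u2 = 0 + 0 → stopped
Q's transition system — 3 states:
  v0 = c.(0 + 0) + a.(0 | 0) → -a-> v1, -c-> v2
  v1 = 0 | 0 → stopped
  v2 = 0 + 0 → stopped
Coarsest stable partition (strong bisimilarity classes):
  B0 = {u0, v0}
  B1 = {u1, u2, v1, v2}
u0 ∈ B0, v0 ∈ B0 → same block

P ~ Q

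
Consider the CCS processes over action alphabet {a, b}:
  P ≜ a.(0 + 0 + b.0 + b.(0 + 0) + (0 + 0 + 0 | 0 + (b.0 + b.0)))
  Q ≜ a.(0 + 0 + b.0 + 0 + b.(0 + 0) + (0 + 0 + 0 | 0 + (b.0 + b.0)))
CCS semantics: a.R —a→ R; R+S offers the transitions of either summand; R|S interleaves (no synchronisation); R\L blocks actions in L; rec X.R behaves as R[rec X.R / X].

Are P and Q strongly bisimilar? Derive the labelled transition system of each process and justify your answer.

Reachable graph of P (4 states):
  m0 = a.(0 + 0 + b.0 + b.(0 + 0) + (0 + 0 + 0 | 0 + (b.0 + b.0))) :: —a→ m1
  m1 = 0 + 0 + b.0 + b.(0 + 0) + (0 + 0 + 0 | 0 + (b.0 + b.0)) :: —b→ m2, —b→ m3
  m2 = 0 :: ∅
  m3 = 0 + 0 :: ∅
Reachable graph of Q (4 states):
  n0 = a.(0 + 0 + b.0 + 0 + b.(0 + 0) + (0 + 0 + 0 | 0 + (b.0 + b.0))) :: —a→ n1
  n1 = 0 + 0 + b.0 + 0 + b.(0 + 0) + (0 + 0 + 0 | 0 + (b.0 + b.0)) :: —b→ n2, —b→ n3
  n2 = 0 :: ∅
  n3 = 0 + 0 :: ∅
Coarsest stable partition (strong bisimilarity classes):
  B0 = {m0, n0}
  B1 = {m1, n1}
  B2 = {m2, m3, n2, n3}
m0 ∈ B0, n0 ∈ B0 → same block

bisimilar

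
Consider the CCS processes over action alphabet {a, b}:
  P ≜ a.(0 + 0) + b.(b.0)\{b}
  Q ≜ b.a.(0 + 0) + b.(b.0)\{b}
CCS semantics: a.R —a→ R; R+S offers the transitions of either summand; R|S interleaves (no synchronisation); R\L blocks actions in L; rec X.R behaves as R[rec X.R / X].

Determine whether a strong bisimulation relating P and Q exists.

NO

Reachable graph of P (3 states):
  m0 = a.(0 + 0) + b.(b.0)\{b} | =a=> m1, =b=> m2
  m1 = 0 + 0 | stopped
  m2 = (b.0)\{b} | stopped
Reachable graph of Q (4 states):
  n0 = b.a.(0 + 0) + b.(b.0)\{b} | =b=> n1, =b=> n2
  n1 = (b.0)\{b} | stopped
  n2 = a.(0 + 0) | =a=> n3
  n3 = 0 + 0 | stopped
Partition-refinement fixed point:
  B0 = {m0}
  B1 = {m1, m2, n1, n3}
  B2 = {n0}
  B3 = {n2}
m0 ∈ B0, n0 ∈ B2 → different blocks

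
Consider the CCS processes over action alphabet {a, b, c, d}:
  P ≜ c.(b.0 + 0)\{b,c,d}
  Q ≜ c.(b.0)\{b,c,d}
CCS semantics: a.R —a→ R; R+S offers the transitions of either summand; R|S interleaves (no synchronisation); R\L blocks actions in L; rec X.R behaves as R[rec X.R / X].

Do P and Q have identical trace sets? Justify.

Reachable graph of P (2 states):
  m0 = c.(b.0 + 0)\{b,c,d} :: —c→ m1
  m1 = (b.0 + 0)\{b,c,d} :: stopped
Reachable graph of Q (2 states):
  n0 = c.(b.0)\{b,c,d} :: —c→ n1
  n1 = (b.0)\{b,c,d} :: stopped
Coarsest stable partition (strong bisimilarity classes):
  B0 = {m0, n0}
  B1 = {m1, n1}
m0 ∈ B0, n0 ∈ B0 → same block
Bisimilar ⇒ trace-equivalent.

YES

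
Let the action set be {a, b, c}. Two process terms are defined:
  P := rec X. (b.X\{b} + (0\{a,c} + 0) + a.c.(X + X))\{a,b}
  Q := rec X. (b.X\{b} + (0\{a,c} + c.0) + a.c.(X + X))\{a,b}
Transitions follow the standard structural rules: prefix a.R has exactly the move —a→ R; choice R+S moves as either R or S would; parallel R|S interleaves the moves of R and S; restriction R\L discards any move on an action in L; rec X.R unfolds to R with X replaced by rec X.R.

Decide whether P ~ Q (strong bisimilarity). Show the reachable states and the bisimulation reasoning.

P ≁ Q

LTS(P): 1 reachable states
  s0 = rec X. (b.X\{b} + (0\{a,c} + 0) + a.c.(X + X))\{a,b} | (no moves)
LTS(Q): 2 reachable states
  t0 = rec X. (b.X\{b} + (0\{a,c} + c.0) + a.c.(X + X))\{a,b} | ··c··> t1
  t1 = 0\{a,b} | (no moves)
Coarsest stable partition (strong bisimilarity classes):
  B0 = {s0, t1}
  B1 = {t0}
s0 ∈ B0, t0 ∈ B1 → different blocks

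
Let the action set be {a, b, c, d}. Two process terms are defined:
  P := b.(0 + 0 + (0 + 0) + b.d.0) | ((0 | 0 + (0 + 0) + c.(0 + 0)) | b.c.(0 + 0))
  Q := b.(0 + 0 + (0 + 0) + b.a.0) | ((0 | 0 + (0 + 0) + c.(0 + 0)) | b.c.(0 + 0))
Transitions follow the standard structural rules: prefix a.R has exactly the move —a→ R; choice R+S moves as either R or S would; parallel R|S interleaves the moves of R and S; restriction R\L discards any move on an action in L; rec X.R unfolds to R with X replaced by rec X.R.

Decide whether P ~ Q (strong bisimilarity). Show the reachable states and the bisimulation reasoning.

P ≁ Q

LTS(P): 24 reachable states
  s0 = b.(0 + 0 + (0 + 0) + b.d.0) | ((0 | 0 + (0 + 0) + c.(0 + 0)) | b.c.(0 + 0)) | --b--▸ s1, --b--▸ s2, --c--▸ s3
  s1 = (0 + 0 + (0 + 0) + b.d.0) | ((0 | 0 + (0 + 0) + c.(0 + 0)) | b.c.(0 + 0)) | --b--▸ s4, --b--▸ s5, --c--▸ s6
  s2 = b.(0 + 0 + (0 + 0) + b.d.0) | ((0 | 0 + (0 + 0) + c.(0 + 0)) | c.(0 + 0)) | --b--▸ s4, --c--▸ s7, --c--▸ s8
  s3 = b.(0 + 0 + (0 + 0) + b.d.0) | ((0 + 0) | b.c.(0 + 0)) | --b--▸ s6, --b--▸ s7
  s4 = (0 + 0 + (0 + 0) + b.d.0) | ((0 | 0 + (0 + 0) + c.(0 + 0)) | c.(0 + 0)) | --b--▸ s9, --c--▸ s10, --c--▸ s11
  s5 = d.0 | ((0 | 0 + (0 + 0) + c.(0 + 0)) | b.c.(0 + 0)) | --b--▸ s9, --c--▸ s12, --d--▸ s13
  s6 = (0 + 0 + (0 + 0) + b.d.0) | ((0 + 0) | b.c.(0 + 0)) | --b--▸ s10, --b--▸ s12
  s7 = b.(0 + 0 + (0 + 0) + b.d.0) | ((0 + 0) | c.(0 + 0)) | --b--▸ s10, --c--▸ s14
  s8 = b.(0 + 0 + (0 + 0) + b.d.0) | ((0 | 0 + (0 + 0) + c.(0 + 0)) | (0 + 0)) | --b--▸ s11, --c--▸ s14
  s9 = d.0 | ((0 | 0 + (0 + 0) + c.(0 + 0)) | c.(0 + 0)) | --c--▸ s15, --c--▸ s16, --d--▸ s17
  s10 = (0 + 0 + (0 + 0) + b.d.0) | ((0 + 0) | c.(0 + 0)) | --b--▸ s15, --c--▸ s18
  s11 = (0 + 0 + (0 + 0) + b.d.0) | ((0 | 0 + (0 + 0) + c.(0 + 0)) | (0 + 0)) | --b--▸ s16, --c--▸ s18
  s12 = d.0 | ((0 + 0) | b.c.(0 + 0)) | --b--▸ s15, --d--▸ s19
  s13 = 0 | ((0 | 0 + (0 + 0) + c.(0 + 0)) | b.c.(0 + 0)) | --b--▸ s17, --c--▸ s19
  s14 = b.(0 + 0 + (0 + 0) + b.d.0) | ((0 + 0) | (0 + 0)) | --b--▸ s18
  s15 = d.0 | ((0 + 0) | c.(0 + 0)) | --c--▸ s20, --d--▸ s21
  s16 = d.0 | ((0 | 0 + (0 + 0) + c.(0 + 0)) | (0 + 0)) | --c--▸ s20, --d--▸ s22
  s17 = 0 | ((0 | 0 + (0 + 0) + c.(0 + 0)) | c.(0 + 0)) | --c--▸ s21, --c--▸ s22
  s18 = (0 + 0 + (0 + 0) + b.d.0) | ((0 + 0) | (0 + 0)) | --b--▸ s20
  s19 = 0 | ((0 + 0) | b.c.(0 + 0)) | --b--▸ s21
  s20 = d.0 | ((0 + 0) | (0 + 0)) | --d--▸ s23
  s21 = 0 | ((0 + 0) | c.(0 + 0)) | --c--▸ s23
  s22 = 0 | ((0 | 0 + (0 + 0) + c.(0 + 0)) | (0 + 0)) | --c--▸ s23
  s23 = 0 | ((0 + 0) | (0 + 0)) | ∅
LTS(Q): 24 reachable states
  t0 = b.(0 + 0 + (0 + 0) + b.a.0) | ((0 | 0 + (0 + 0) + c.(0 + 0)) | b.c.(0 + 0)) | --b--▸ t1, --b--▸ t2, --c--▸ t3
  t1 = (0 + 0 + (0 + 0) + b.a.0) | ((0 | 0 + (0 + 0) + c.(0 + 0)) | b.c.(0 + 0)) | --b--▸ t4, --b--▸ t5, --c--▸ t6
  t2 = b.(0 + 0 + (0 + 0) + b.a.0) | ((0 | 0 + (0 + 0) + c.(0 + 0)) | c.(0 + 0)) | --b--▸ t4, --c--▸ t7, --c--▸ t8
  t3 = b.(0 + 0 + (0 + 0) + b.a.0) | ((0 + 0) | b.c.(0 + 0)) | --b--▸ t6, --b--▸ t7
  t4 = (0 + 0 + (0 + 0) + b.a.0) | ((0 | 0 + (0 + 0) + c.(0 + 0)) | c.(0 + 0)) | --b--▸ t9, --c--▸ t10, --c--▸ t11
  t5 = a.0 | ((0 | 0 + (0 + 0) + c.(0 + 0)) | b.c.(0 + 0)) | --a--▸ t12, --b--▸ t9, --c--▸ t13
  t6 = (0 + 0 + (0 + 0) + b.a.0) | ((0 + 0) | b.c.(0 + 0)) | --b--▸ t10, --b--▸ t13
  t7 = b.(0 + 0 + (0 + 0) + b.a.0) | ((0 + 0) | c.(0 + 0)) | --b--▸ t10, --c--▸ t14
  t8 = b.(0 + 0 + (0 + 0) + b.a.0) | ((0 | 0 + (0 + 0) + c.(0 + 0)) | (0 + 0)) | --b--▸ t11, --c--▸ t14
  t9 = a.0 | ((0 | 0 + (0 + 0) + c.(0 + 0)) | c.(0 + 0)) | --a--▸ t15, --c--▸ t16, --c--▸ t17
  t10 = (0 + 0 + (0 + 0) + b.a.0) | ((0 + 0) | c.(0 + 0)) | --b--▸ t16, --c--▸ t18
  t11 = (0 + 0 + (0 + 0) + b.a.0) | ((0 | 0 + (0 + 0) + c.(0 + 0)) | (0 + 0)) | --b--▸ t17, --c--▸ t18
  t12 = 0 | ((0 | 0 + (0 + 0) + c.(0 + 0)) | b.c.(0 + 0)) | --b--▸ t15, --c--▸ t19
  t13 = a.0 | ((0 + 0) | b.c.(0 + 0)) | --a--▸ t19, --b--▸ t16
  t14 = b.(0 + 0 + (0 + 0) + b.a.0) | ((0 + 0) | (0 + 0)) | --b--▸ t18
  t15 = 0 | ((0 | 0 + (0 + 0) + c.(0 + 0)) | c.(0 + 0)) | --c--▸ t20, --c--▸ t21
  t16 = a.0 | ((0 + 0) | c.(0 + 0)) | --a--▸ t20, --c--▸ t22
  t17 = a.0 | ((0 | 0 + (0 + 0) + c.(0 + 0)) | (0 + 0)) | --a--▸ t21, --c--▸ t22
  t18 = (0 + 0 + (0 + 0) + b.a.0) | ((0 + 0) | (0 + 0)) | --b--▸ t22
  t19 = 0 | ((0 + 0) | b.c.(0 + 0)) | --b--▸ t20
  t20 = 0 | ((0 + 0) | c.(0 + 0)) | --c--▸ t23
  t21 = 0 | ((0 | 0 + (0 + 0) + c.(0 + 0)) | (0 + 0)) | --c--▸ t23
  t22 = a.0 | ((0 + 0) | (0 + 0)) | --a--▸ t23
  t23 = 0 | ((0 + 0) | (0 + 0)) | ∅
Coarsest stable partition (strong bisimilarity classes):
  B0 = {s0}
  B1 = {s2}
  B2 = {s7, s8}
  B3 = {s14}
  B4 = {s18}
  B5 = {s20}
  B6 = {s23, t23}
  B7 = {s10, s11}
  B8 = {s15, s16}
  B9 = {s21, s22, t20, t21}
  B10 = {s4}
  B11 = {s9}
  B12 = {s17, t15}
  B13 = {s1}
  B14 = {s5}
  B15 = {s13, t12}
  B16 = {s19, t19}
  B17 = {s12}
  B18 = {s6}
  B19 = {s3}
  B20 = {t0}
  B21 = {t3}
  B22 = {t7, t8}
  B23 = {t10, t11}
  B24 = {t18}
  B25 = {t22}
  B26 = {t16, t17}
  B27 = {t14}
  B28 = {t6}
  B29 = {t13}
  B30 = {t1}
  B31 = {t4}
  B32 = {t9}
  B33 = {t5}
  B34 = {t2}
s0 ∈ B0, t0 ∈ B20 → different blocks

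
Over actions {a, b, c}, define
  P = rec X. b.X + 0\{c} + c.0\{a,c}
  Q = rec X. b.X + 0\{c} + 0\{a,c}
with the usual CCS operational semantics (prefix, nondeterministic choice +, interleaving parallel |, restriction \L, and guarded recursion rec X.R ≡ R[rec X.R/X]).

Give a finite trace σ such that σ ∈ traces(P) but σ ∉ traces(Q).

LTS(P): 2 reachable states
  u0 = rec X. b.X + 0\{c} + c.0\{a,c} ⊢ ··b··> u0, ··c··> u1
  u1 = 0\{a,c} ⊢ stopped
LTS(Q): 1 reachable states
  v0 = rec X. b.X + 0\{c} + 0\{a,c} ⊢ ··b··> v0
Run σ = ⟨c⟩ on P: start {u0}
  step 1 (c): {u1}
  P completes σ.
Run σ = ⟨c⟩ on Q: start {v0}
  step 1 (c): no successor for Q

c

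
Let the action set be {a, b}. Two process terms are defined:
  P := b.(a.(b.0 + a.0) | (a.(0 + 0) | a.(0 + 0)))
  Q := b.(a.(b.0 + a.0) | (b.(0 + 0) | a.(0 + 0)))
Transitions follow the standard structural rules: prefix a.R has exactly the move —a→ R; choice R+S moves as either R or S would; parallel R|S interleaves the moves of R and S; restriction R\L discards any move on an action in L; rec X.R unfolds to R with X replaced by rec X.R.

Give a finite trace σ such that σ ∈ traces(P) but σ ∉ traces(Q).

Reachable graph of P (13 states):
  u0 = b.(a.(b.0 + a.0) | (a.(0 + 0) | a.(0 + 0))) :: —b→ u1
  u1 = a.(b.0 + a.0) | (a.(0 + 0) | a.(0 + 0)) :: —a→ u2, —a→ u3, —a→ u4
  u2 = (b.0 + a.0) | (a.(0 + 0) | a.(0 + 0)) :: —a→ u5, —a→ u6, —a→ u7, —b→ u7
  u3 = a.(b.0 + a.0) | ((0 + 0) | a.(0 + 0)) :: —a→ u5, —a→ u8
  u4 = a.(b.0 + a.0) | (a.(0 + 0) | (0 + 0)) :: —a→ u6, —a→ u8
  u5 = (b.0 + a.0) | ((0 + 0) | a.(0 + 0)) :: —a→ u10, —a→ u9, —b→ u10
  u6 = (b.0 + a.0) | (a.(0 + 0) | (0 + 0)) :: —a→ u11, —a→ u9, —b→ u11
  u7 = 0 | (a.(0 + 0) | a.(0 + 0)) :: —a→ u10, —a→ u11
  u8 = a.(b.0 + a.0) | ((0 + 0) | (0 + 0)) :: —a→ u9
  u9 = (b.0 + a.0) | ((0 + 0) | (0 + 0)) :: —a→ u12, —b→ u12
  u10 = 0 | ((0 + 0) | a.(0 + 0)) :: —a→ u12
  u11 = 0 | (a.(0 + 0) | (0 + 0)) :: —a→ u12
  u12 = 0 | ((0 + 0) | (0 + 0)) :: ·
Reachable graph of Q (13 states):
  v0 = b.(a.(b.0 + a.0) | (b.(0 + 0) | a.(0 + 0))) :: —b→ v1
  v1 = a.(b.0 + a.0) | (b.(0 + 0) | a.(0 + 0)) :: —a→ v2, —a→ v3, —b→ v4
  v2 = (b.0 + a.0) | (b.(0 + 0) | a.(0 + 0)) :: —a→ v5, —a→ v6, —b→ v6, —b→ v7
  v3 = a.(b.0 + a.0) | (b.(0 + 0) | (0 + 0)) :: —a→ v5, —b→ v8
  v4 = a.(b.0 + a.0) | ((0 + 0) | a.(0 + 0)) :: —a→ v7, —a→ v8
  v5 = (b.0 + a.0) | (b.(0 + 0) | (0 + 0)) :: —a→ v9, —b→ v10, —b→ v9
  v6 = 0 | (b.(0 + 0) | a.(0 + 0)) :: —a→ v9, —b→ v11
  v7 = (b.0 + a.0) | ((0 + 0) | a.(0 + 0)) :: —a→ v10, —a→ v11, —b→ v11
  v8 = a.(b.0 + a.0) | ((0 + 0) | (0 + 0)) :: —a→ v10
  v9 = 0 | (b.(0 + 0) | (0 + 0)) :: —b→ v12
  v10 = (b.0 + a.0) | ((0 + 0) | (0 + 0)) :: —a→ v12, —b→ v12
  v11 = 0 | ((0 + 0) | a.(0 + 0)) :: —a→ v12
  v12 = 0 | ((0 + 0) | (0 + 0)) :: ·
Run σ = ⟨baaaa⟩ on P: start {u0}
  [1] b ⇒ {u1}
  [2] a ⇒ {u2, u3, u4}
  [3] a ⇒ {u5, u6, u7, u8}
  [4] a ⇒ {u10, u11, u9}
  [5] a ⇒ {u12}
  ✓ P
Run σ = ⟨baaaa⟩ on Q: start {v0}
  [1] b ⇒ {v1}
  [2] a ⇒ {v2, v3}
  [3] a ⇒ {v5, v6}
  [4] a ⇒ {v9}
  [5] a ⇒ ∅ (Q stuck)

baaaa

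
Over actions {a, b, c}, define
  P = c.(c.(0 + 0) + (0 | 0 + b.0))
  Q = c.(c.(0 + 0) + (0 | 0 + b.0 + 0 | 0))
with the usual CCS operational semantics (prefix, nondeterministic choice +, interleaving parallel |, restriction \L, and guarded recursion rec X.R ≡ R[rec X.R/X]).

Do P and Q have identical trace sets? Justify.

Reachable graph of P (4 states):
  p0 = c.(c.(0 + 0) + (0 | 0 + b.0)) | =c=> p1
  p1 = c.(0 + 0) + (0 | 0 + b.0) | =b=> p2, =c=> p3
  p2 = 0 | ·
  p3 = 0 + 0 | ·
Reachable graph of Q (4 states):
  q0 = c.(c.(0 + 0) + (0 | 0 + b.0 + 0 | 0)) | =c=> q1
  q1 = c.(0 + 0) + (0 | 0 + b.0 + 0 | 0) | =b=> q2, =c=> q3
  q2 = 0 | ·
  q3 = 0 + 0 | ·
Coarsest stable partition (strong bisimilarity classes):
  B0 = {p0, q0}
  B1 = {p1, q1}
  B2 = {p2, p3, q2, q3}
p0 ∈ B0, q0 ∈ B0 → same block
Bisimilar ⇒ trace-equivalent.

trace-equivalent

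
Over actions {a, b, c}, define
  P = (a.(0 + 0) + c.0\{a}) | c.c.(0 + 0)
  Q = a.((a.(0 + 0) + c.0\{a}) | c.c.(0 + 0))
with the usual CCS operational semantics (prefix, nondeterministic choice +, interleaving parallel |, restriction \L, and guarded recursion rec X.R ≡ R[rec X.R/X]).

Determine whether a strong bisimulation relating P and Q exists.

P ≁ Q

LTS(P): 9 reachable states
  u0 = (a.(0 + 0) + c.0\{a}) | c.c.(0 + 0) ⊢ —a→ u1, —c→ u2, —c→ u3
  u1 = (0 + 0) | c.c.(0 + 0) ⊢ —c→ u4
  u2 = (a.(0 + 0) + c.0\{a}) | c.(0 + 0) ⊢ —a→ u4, —c→ u5, —c→ u6
  u3 = 0\{a} | c.c.(0 + 0) ⊢ —c→ u6
  u4 = (0 + 0) | c.(0 + 0) ⊢ —c→ u7
  u5 = (a.(0 + 0) + c.0\{a}) | (0 + 0) ⊢ —a→ u7, —c→ u8
  u6 = 0\{a} | c.(0 + 0) ⊢ —c→ u8
  u7 = (0 + 0) | (0 + 0) ⊢ deadlocked
  u8 = 0\{a} | (0 + 0) ⊢ deadlocked
LTS(Q): 10 reachable states
  v0 = a.((a.(0 + 0) + c.0\{a}) | c.c.(0 + 0)) ⊢ —a→ v1
  v1 = (a.(0 + 0) + c.0\{a}) | c.c.(0 + 0) ⊢ —a→ v2, —c→ v3, —c→ v4
  v2 = (0 + 0) | c.c.(0 + 0) ⊢ —c→ v5
  v3 = (a.(0 + 0) + c.0\{a}) | c.(0 + 0) ⊢ —a→ v5, —c→ v6, —c→ v7
  v4 = 0\{a} | c.c.(0 + 0) ⊢ —c→ v7
  v5 = (0 + 0) | c.(0 + 0) ⊢ —c→ v8
  v6 = (a.(0 + 0) + c.0\{a}) | (0 + 0) ⊢ —a→ v8, —c→ v9
  v7 = 0\{a} | c.(0 + 0) ⊢ —c→ v9
  v8 = (0 + 0) | (0 + 0) ⊢ deadlocked
  v9 = 0\{a} | (0 + 0) ⊢ deadlocked
Bisimilarity quotient blocks:
  B0 = {u0, v1}
  B1 = {u1, u3, v2, v4}
  B2 = {u4, u6, v5, v7}
  B3 = {u7, u8, v8, v9}
  B4 = {u2, v3}
  B5 = {u5, v6}
  B6 = {v0}
u0 ∈ B0, v0 ∈ B6 → different blocks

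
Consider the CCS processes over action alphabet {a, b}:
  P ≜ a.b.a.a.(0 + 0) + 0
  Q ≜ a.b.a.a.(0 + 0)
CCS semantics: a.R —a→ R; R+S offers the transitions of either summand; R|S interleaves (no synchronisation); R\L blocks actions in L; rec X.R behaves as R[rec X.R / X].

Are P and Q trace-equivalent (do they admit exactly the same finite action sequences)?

trace-equivalent

LTS(P): 5 reachable states
  m0 = a.b.a.a.(0 + 0) + 0 → --a--▸ m1
  m1 = b.a.a.(0 + 0) → --b--▸ m2
  m2 = a.a.(0 + 0) → --a--▸ m3
  m3 = a.(0 + 0) → --a--▸ m4
  m4 = 0 + 0 → ·
LTS(Q): 5 reachable states
  n0 = a.b.a.a.(0 + 0) → --a--▸ n1
  n1 = b.a.a.(0 + 0) → --b--▸ n2
  n2 = a.a.(0 + 0) → --a--▸ n3
  n3 = a.(0 + 0) → --a--▸ n4
  n4 = 0 + 0 → ·
Coarsest stable partition (strong bisimilarity classes):
  B0 = {m0, n0}
  B1 = {m1, n1}
  B2 = {m2, n2}
  B3 = {m3, n3}
  B4 = {m4, n4}
m0 ∈ B0, n0 ∈ B0 → same block
Bisimilar ⇒ trace-equivalent.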